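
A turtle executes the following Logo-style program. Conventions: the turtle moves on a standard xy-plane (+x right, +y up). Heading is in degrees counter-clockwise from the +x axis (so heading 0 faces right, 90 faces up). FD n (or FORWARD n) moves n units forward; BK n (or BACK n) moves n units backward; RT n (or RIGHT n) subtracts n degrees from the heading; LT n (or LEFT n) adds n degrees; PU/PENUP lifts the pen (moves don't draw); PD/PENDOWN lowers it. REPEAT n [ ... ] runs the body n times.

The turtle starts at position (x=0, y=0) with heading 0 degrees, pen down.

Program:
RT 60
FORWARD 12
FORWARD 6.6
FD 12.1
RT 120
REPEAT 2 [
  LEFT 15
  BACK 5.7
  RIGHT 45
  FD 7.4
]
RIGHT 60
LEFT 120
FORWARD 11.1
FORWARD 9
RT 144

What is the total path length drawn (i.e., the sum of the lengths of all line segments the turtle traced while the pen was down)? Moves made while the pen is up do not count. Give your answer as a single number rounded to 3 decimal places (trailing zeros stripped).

Answer: 77

Derivation:
Executing turtle program step by step:
Start: pos=(0,0), heading=0, pen down
RT 60: heading 0 -> 300
FD 12: (0,0) -> (6,-10.392) [heading=300, draw]
FD 6.6: (6,-10.392) -> (9.3,-16.108) [heading=300, draw]
FD 12.1: (9.3,-16.108) -> (15.35,-26.587) [heading=300, draw]
RT 120: heading 300 -> 180
REPEAT 2 [
  -- iteration 1/2 --
  LT 15: heading 180 -> 195
  BK 5.7: (15.35,-26.587) -> (20.856,-25.112) [heading=195, draw]
  RT 45: heading 195 -> 150
  FD 7.4: (20.856,-25.112) -> (14.447,-21.412) [heading=150, draw]
  -- iteration 2/2 --
  LT 15: heading 150 -> 165
  BK 5.7: (14.447,-21.412) -> (19.953,-22.887) [heading=165, draw]
  RT 45: heading 165 -> 120
  FD 7.4: (19.953,-22.887) -> (16.253,-16.478) [heading=120, draw]
]
RT 60: heading 120 -> 60
LT 120: heading 60 -> 180
FD 11.1: (16.253,-16.478) -> (5.153,-16.478) [heading=180, draw]
FD 9: (5.153,-16.478) -> (-3.847,-16.478) [heading=180, draw]
RT 144: heading 180 -> 36
Final: pos=(-3.847,-16.478), heading=36, 9 segment(s) drawn

Segment lengths:
  seg 1: (0,0) -> (6,-10.392), length = 12
  seg 2: (6,-10.392) -> (9.3,-16.108), length = 6.6
  seg 3: (9.3,-16.108) -> (15.35,-26.587), length = 12.1
  seg 4: (15.35,-26.587) -> (20.856,-25.112), length = 5.7
  seg 5: (20.856,-25.112) -> (14.447,-21.412), length = 7.4
  seg 6: (14.447,-21.412) -> (19.953,-22.887), length = 5.7
  seg 7: (19.953,-22.887) -> (16.253,-16.478), length = 7.4
  seg 8: (16.253,-16.478) -> (5.153,-16.478), length = 11.1
  seg 9: (5.153,-16.478) -> (-3.847,-16.478), length = 9
Total = 77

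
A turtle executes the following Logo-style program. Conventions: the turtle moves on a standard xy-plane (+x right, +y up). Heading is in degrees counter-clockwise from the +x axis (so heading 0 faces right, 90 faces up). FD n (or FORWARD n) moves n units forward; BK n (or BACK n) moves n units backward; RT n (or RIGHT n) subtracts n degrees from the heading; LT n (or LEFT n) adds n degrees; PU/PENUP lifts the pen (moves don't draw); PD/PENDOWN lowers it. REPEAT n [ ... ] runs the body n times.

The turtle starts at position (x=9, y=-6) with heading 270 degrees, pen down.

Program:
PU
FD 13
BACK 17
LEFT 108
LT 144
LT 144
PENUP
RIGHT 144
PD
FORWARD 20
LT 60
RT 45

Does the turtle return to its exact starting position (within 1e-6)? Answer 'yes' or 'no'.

Answer: no

Derivation:
Executing turtle program step by step:
Start: pos=(9,-6), heading=270, pen down
PU: pen up
FD 13: (9,-6) -> (9,-19) [heading=270, move]
BK 17: (9,-19) -> (9,-2) [heading=270, move]
LT 108: heading 270 -> 18
LT 144: heading 18 -> 162
LT 144: heading 162 -> 306
PU: pen up
RT 144: heading 306 -> 162
PD: pen down
FD 20: (9,-2) -> (-10.021,4.18) [heading=162, draw]
LT 60: heading 162 -> 222
RT 45: heading 222 -> 177
Final: pos=(-10.021,4.18), heading=177, 1 segment(s) drawn

Start position: (9, -6)
Final position: (-10.021, 4.18)
Distance = 21.574; >= 1e-6 -> NOT closed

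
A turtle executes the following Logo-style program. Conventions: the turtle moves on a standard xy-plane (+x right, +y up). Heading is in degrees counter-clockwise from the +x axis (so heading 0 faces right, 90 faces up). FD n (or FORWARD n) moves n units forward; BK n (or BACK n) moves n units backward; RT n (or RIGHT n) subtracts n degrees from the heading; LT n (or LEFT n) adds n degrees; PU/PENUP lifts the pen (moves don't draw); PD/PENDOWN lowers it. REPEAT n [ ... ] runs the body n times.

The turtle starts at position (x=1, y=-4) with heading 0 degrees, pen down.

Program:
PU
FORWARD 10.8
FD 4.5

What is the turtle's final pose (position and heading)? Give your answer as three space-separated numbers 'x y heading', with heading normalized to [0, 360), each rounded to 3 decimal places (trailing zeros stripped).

Answer: 16.3 -4 0

Derivation:
Executing turtle program step by step:
Start: pos=(1,-4), heading=0, pen down
PU: pen up
FD 10.8: (1,-4) -> (11.8,-4) [heading=0, move]
FD 4.5: (11.8,-4) -> (16.3,-4) [heading=0, move]
Final: pos=(16.3,-4), heading=0, 0 segment(s) drawn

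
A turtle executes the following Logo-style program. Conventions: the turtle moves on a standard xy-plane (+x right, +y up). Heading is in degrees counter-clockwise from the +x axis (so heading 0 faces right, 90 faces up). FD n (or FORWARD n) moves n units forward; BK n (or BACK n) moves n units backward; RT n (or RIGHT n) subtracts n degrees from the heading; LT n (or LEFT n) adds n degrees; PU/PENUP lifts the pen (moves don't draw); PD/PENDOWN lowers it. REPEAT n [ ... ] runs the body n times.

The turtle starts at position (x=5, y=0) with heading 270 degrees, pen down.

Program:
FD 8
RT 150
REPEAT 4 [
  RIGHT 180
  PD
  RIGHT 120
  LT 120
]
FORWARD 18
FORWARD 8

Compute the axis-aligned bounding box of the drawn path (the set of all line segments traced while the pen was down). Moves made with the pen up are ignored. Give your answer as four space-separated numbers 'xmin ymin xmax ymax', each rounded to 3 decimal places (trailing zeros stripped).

Answer: -8 -8 5 14.517

Derivation:
Executing turtle program step by step:
Start: pos=(5,0), heading=270, pen down
FD 8: (5,0) -> (5,-8) [heading=270, draw]
RT 150: heading 270 -> 120
REPEAT 4 [
  -- iteration 1/4 --
  RT 180: heading 120 -> 300
  PD: pen down
  RT 120: heading 300 -> 180
  LT 120: heading 180 -> 300
  -- iteration 2/4 --
  RT 180: heading 300 -> 120
  PD: pen down
  RT 120: heading 120 -> 0
  LT 120: heading 0 -> 120
  -- iteration 3/4 --
  RT 180: heading 120 -> 300
  PD: pen down
  RT 120: heading 300 -> 180
  LT 120: heading 180 -> 300
  -- iteration 4/4 --
  RT 180: heading 300 -> 120
  PD: pen down
  RT 120: heading 120 -> 0
  LT 120: heading 0 -> 120
]
FD 18: (5,-8) -> (-4,7.588) [heading=120, draw]
FD 8: (-4,7.588) -> (-8,14.517) [heading=120, draw]
Final: pos=(-8,14.517), heading=120, 3 segment(s) drawn

Segment endpoints: x in {-8, -4, 5, 5}, y in {-8, 0, 7.588, 14.517}
xmin=-8, ymin=-8, xmax=5, ymax=14.517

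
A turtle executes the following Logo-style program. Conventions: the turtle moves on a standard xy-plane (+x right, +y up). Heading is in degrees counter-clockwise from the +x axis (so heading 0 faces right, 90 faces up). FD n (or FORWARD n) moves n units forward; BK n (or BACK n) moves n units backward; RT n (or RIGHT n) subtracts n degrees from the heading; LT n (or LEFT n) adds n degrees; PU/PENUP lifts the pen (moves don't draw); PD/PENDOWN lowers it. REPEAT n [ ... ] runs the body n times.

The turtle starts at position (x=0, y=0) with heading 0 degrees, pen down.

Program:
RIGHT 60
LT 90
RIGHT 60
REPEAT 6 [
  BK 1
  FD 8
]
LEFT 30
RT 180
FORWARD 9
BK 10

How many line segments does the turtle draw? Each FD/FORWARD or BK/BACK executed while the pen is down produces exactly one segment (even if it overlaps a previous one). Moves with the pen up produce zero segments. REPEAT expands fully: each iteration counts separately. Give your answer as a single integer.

Executing turtle program step by step:
Start: pos=(0,0), heading=0, pen down
RT 60: heading 0 -> 300
LT 90: heading 300 -> 30
RT 60: heading 30 -> 330
REPEAT 6 [
  -- iteration 1/6 --
  BK 1: (0,0) -> (-0.866,0.5) [heading=330, draw]
  FD 8: (-0.866,0.5) -> (6.062,-3.5) [heading=330, draw]
  -- iteration 2/6 --
  BK 1: (6.062,-3.5) -> (5.196,-3) [heading=330, draw]
  FD 8: (5.196,-3) -> (12.124,-7) [heading=330, draw]
  -- iteration 3/6 --
  BK 1: (12.124,-7) -> (11.258,-6.5) [heading=330, draw]
  FD 8: (11.258,-6.5) -> (18.187,-10.5) [heading=330, draw]
  -- iteration 4/6 --
  BK 1: (18.187,-10.5) -> (17.321,-10) [heading=330, draw]
  FD 8: (17.321,-10) -> (24.249,-14) [heading=330, draw]
  -- iteration 5/6 --
  BK 1: (24.249,-14) -> (23.383,-13.5) [heading=330, draw]
  FD 8: (23.383,-13.5) -> (30.311,-17.5) [heading=330, draw]
  -- iteration 6/6 --
  BK 1: (30.311,-17.5) -> (29.445,-17) [heading=330, draw]
  FD 8: (29.445,-17) -> (36.373,-21) [heading=330, draw]
]
LT 30: heading 330 -> 0
RT 180: heading 0 -> 180
FD 9: (36.373,-21) -> (27.373,-21) [heading=180, draw]
BK 10: (27.373,-21) -> (37.373,-21) [heading=180, draw]
Final: pos=(37.373,-21), heading=180, 14 segment(s) drawn
Segments drawn: 14

Answer: 14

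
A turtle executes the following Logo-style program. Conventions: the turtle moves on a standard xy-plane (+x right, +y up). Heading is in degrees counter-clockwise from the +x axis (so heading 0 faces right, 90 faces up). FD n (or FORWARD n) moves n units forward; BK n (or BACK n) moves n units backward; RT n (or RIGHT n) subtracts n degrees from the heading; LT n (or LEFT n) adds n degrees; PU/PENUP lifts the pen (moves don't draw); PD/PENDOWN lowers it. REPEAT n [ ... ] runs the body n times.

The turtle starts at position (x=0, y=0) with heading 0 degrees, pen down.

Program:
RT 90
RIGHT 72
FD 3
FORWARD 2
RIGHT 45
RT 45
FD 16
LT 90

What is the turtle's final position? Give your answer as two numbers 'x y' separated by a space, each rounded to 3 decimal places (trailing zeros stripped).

Executing turtle program step by step:
Start: pos=(0,0), heading=0, pen down
RT 90: heading 0 -> 270
RT 72: heading 270 -> 198
FD 3: (0,0) -> (-2.853,-0.927) [heading=198, draw]
FD 2: (-2.853,-0.927) -> (-4.755,-1.545) [heading=198, draw]
RT 45: heading 198 -> 153
RT 45: heading 153 -> 108
FD 16: (-4.755,-1.545) -> (-9.7,13.672) [heading=108, draw]
LT 90: heading 108 -> 198
Final: pos=(-9.7,13.672), heading=198, 3 segment(s) drawn

Answer: -9.7 13.672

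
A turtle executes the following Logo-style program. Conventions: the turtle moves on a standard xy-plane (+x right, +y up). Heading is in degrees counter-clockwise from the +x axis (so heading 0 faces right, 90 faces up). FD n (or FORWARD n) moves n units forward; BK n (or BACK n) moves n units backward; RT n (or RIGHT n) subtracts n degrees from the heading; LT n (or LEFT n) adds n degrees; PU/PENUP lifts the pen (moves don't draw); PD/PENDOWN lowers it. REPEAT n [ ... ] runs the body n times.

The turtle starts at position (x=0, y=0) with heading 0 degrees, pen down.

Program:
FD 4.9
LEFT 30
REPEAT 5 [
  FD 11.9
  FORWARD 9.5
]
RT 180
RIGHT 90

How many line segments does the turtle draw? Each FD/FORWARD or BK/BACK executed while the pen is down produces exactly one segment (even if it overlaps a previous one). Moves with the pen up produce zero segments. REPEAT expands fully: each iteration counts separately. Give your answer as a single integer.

Executing turtle program step by step:
Start: pos=(0,0), heading=0, pen down
FD 4.9: (0,0) -> (4.9,0) [heading=0, draw]
LT 30: heading 0 -> 30
REPEAT 5 [
  -- iteration 1/5 --
  FD 11.9: (4.9,0) -> (15.206,5.95) [heading=30, draw]
  FD 9.5: (15.206,5.95) -> (23.433,10.7) [heading=30, draw]
  -- iteration 2/5 --
  FD 11.9: (23.433,10.7) -> (33.739,16.65) [heading=30, draw]
  FD 9.5: (33.739,16.65) -> (41.966,21.4) [heading=30, draw]
  -- iteration 3/5 --
  FD 11.9: (41.966,21.4) -> (52.272,27.35) [heading=30, draw]
  FD 9.5: (52.272,27.35) -> (60.499,32.1) [heading=30, draw]
  -- iteration 4/5 --
  FD 11.9: (60.499,32.1) -> (70.805,38.05) [heading=30, draw]
  FD 9.5: (70.805,38.05) -> (79.032,42.8) [heading=30, draw]
  -- iteration 5/5 --
  FD 11.9: (79.032,42.8) -> (89.337,48.75) [heading=30, draw]
  FD 9.5: (89.337,48.75) -> (97.565,53.5) [heading=30, draw]
]
RT 180: heading 30 -> 210
RT 90: heading 210 -> 120
Final: pos=(97.565,53.5), heading=120, 11 segment(s) drawn
Segments drawn: 11

Answer: 11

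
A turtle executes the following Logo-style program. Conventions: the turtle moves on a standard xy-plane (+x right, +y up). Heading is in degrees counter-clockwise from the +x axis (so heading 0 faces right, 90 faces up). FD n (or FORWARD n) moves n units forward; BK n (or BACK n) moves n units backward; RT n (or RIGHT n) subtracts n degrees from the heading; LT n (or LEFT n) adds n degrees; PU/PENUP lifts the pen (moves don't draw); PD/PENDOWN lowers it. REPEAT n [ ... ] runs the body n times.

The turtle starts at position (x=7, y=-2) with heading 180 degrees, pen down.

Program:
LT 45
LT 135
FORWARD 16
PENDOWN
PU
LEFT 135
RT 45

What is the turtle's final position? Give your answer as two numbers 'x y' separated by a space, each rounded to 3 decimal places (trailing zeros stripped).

Executing turtle program step by step:
Start: pos=(7,-2), heading=180, pen down
LT 45: heading 180 -> 225
LT 135: heading 225 -> 0
FD 16: (7,-2) -> (23,-2) [heading=0, draw]
PD: pen down
PU: pen up
LT 135: heading 0 -> 135
RT 45: heading 135 -> 90
Final: pos=(23,-2), heading=90, 1 segment(s) drawn

Answer: 23 -2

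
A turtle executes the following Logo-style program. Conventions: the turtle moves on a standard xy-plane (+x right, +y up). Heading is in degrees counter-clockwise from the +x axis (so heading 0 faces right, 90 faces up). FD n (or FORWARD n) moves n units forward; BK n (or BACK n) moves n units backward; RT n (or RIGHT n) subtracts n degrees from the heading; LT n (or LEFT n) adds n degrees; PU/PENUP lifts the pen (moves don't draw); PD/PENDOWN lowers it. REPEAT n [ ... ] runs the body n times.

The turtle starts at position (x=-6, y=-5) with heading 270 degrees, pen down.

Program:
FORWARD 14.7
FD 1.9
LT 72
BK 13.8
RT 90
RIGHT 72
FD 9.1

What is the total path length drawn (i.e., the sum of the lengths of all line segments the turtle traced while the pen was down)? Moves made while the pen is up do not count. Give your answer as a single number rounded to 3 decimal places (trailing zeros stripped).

Answer: 39.5

Derivation:
Executing turtle program step by step:
Start: pos=(-6,-5), heading=270, pen down
FD 14.7: (-6,-5) -> (-6,-19.7) [heading=270, draw]
FD 1.9: (-6,-19.7) -> (-6,-21.6) [heading=270, draw]
LT 72: heading 270 -> 342
BK 13.8: (-6,-21.6) -> (-19.125,-17.336) [heading=342, draw]
RT 90: heading 342 -> 252
RT 72: heading 252 -> 180
FD 9.1: (-19.125,-17.336) -> (-28.225,-17.336) [heading=180, draw]
Final: pos=(-28.225,-17.336), heading=180, 4 segment(s) drawn

Segment lengths:
  seg 1: (-6,-5) -> (-6,-19.7), length = 14.7
  seg 2: (-6,-19.7) -> (-6,-21.6), length = 1.9
  seg 3: (-6,-21.6) -> (-19.125,-17.336), length = 13.8
  seg 4: (-19.125,-17.336) -> (-28.225,-17.336), length = 9.1
Total = 39.5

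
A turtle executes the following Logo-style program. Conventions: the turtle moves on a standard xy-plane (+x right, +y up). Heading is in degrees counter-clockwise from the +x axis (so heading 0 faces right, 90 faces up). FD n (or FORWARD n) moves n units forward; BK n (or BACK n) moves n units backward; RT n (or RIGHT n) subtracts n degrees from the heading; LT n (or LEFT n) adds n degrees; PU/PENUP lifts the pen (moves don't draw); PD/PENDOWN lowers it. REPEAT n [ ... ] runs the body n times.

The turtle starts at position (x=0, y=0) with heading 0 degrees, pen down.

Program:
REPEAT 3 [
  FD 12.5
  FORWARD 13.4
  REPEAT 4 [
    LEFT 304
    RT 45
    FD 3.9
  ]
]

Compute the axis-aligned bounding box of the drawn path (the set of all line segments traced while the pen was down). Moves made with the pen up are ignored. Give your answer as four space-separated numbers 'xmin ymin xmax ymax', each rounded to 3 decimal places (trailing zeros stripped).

Executing turtle program step by step:
Start: pos=(0,0), heading=0, pen down
REPEAT 3 [
  -- iteration 1/3 --
  FD 12.5: (0,0) -> (12.5,0) [heading=0, draw]
  FD 13.4: (12.5,0) -> (25.9,0) [heading=0, draw]
  REPEAT 4 [
    -- iteration 1/4 --
    LT 304: heading 0 -> 304
    RT 45: heading 304 -> 259
    FD 3.9: (25.9,0) -> (25.156,-3.828) [heading=259, draw]
    -- iteration 2/4 --
    LT 304: heading 259 -> 203
    RT 45: heading 203 -> 158
    FD 3.9: (25.156,-3.828) -> (21.54,-2.367) [heading=158, draw]
    -- iteration 3/4 --
    LT 304: heading 158 -> 102
    RT 45: heading 102 -> 57
    FD 3.9: (21.54,-2.367) -> (23.664,0.903) [heading=57, draw]
    -- iteration 4/4 --
    LT 304: heading 57 -> 1
    RT 45: heading 1 -> 316
    FD 3.9: (23.664,0.903) -> (26.469,-1.806) [heading=316, draw]
  ]
  -- iteration 2/3 --
  FD 12.5: (26.469,-1.806) -> (35.461,-10.489) [heading=316, draw]
  FD 13.4: (35.461,-10.489) -> (45.1,-19.797) [heading=316, draw]
  REPEAT 4 [
    -- iteration 1/4 --
    LT 304: heading 316 -> 260
    RT 45: heading 260 -> 215
    FD 3.9: (45.1,-19.797) -> (41.906,-22.034) [heading=215, draw]
    -- iteration 2/4 --
    LT 304: heading 215 -> 159
    RT 45: heading 159 -> 114
    FD 3.9: (41.906,-22.034) -> (40.319,-18.472) [heading=114, draw]
    -- iteration 3/4 --
    LT 304: heading 114 -> 58
    RT 45: heading 58 -> 13
    FD 3.9: (40.319,-18.472) -> (44.119,-17.594) [heading=13, draw]
    -- iteration 4/4 --
    LT 304: heading 13 -> 317
    RT 45: heading 317 -> 272
    FD 3.9: (44.119,-17.594) -> (44.255,-21.492) [heading=272, draw]
  ]
  -- iteration 3/3 --
  FD 12.5: (44.255,-21.492) -> (44.692,-33.984) [heading=272, draw]
  FD 13.4: (44.692,-33.984) -> (45.159,-47.376) [heading=272, draw]
  REPEAT 4 [
    -- iteration 1/4 --
    LT 304: heading 272 -> 216
    RT 45: heading 216 -> 171
    FD 3.9: (45.159,-47.376) -> (41.307,-46.766) [heading=171, draw]
    -- iteration 2/4 --
    LT 304: heading 171 -> 115
    RT 45: heading 115 -> 70
    FD 3.9: (41.307,-46.766) -> (42.641,-43.101) [heading=70, draw]
    -- iteration 3/4 --
    LT 304: heading 70 -> 14
    RT 45: heading 14 -> 329
    FD 3.9: (42.641,-43.101) -> (45.984,-45.11) [heading=329, draw]
    -- iteration 4/4 --
    LT 304: heading 329 -> 273
    RT 45: heading 273 -> 228
    FD 3.9: (45.984,-45.11) -> (43.375,-48.008) [heading=228, draw]
  ]
]
Final: pos=(43.375,-48.008), heading=228, 18 segment(s) drawn

Segment endpoints: x in {0, 12.5, 21.54, 23.664, 25.156, 25.9, 26.469, 35.461, 40.319, 41.307, 41.906, 42.641, 43.375, 44.119, 44.255, 44.692, 45.1, 45.159, 45.984}, y in {-48.008, -47.376, -46.766, -45.11, -43.101, -33.984, -22.034, -21.492, -19.797, -18.472, -17.594, -10.489, -3.828, -2.367, -1.806, 0, 0.903}
xmin=0, ymin=-48.008, xmax=45.984, ymax=0.903

Answer: 0 -48.008 45.984 0.903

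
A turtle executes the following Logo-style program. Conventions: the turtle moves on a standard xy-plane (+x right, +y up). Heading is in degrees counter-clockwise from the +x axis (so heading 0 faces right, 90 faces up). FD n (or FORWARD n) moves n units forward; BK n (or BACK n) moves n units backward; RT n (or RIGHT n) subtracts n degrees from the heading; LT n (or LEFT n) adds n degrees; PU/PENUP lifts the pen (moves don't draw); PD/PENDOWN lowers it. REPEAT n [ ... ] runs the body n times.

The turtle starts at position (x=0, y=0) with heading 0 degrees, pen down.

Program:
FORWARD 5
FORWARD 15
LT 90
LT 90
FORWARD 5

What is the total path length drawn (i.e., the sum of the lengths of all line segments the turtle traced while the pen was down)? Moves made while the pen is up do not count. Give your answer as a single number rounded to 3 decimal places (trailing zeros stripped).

Answer: 25

Derivation:
Executing turtle program step by step:
Start: pos=(0,0), heading=0, pen down
FD 5: (0,0) -> (5,0) [heading=0, draw]
FD 15: (5,0) -> (20,0) [heading=0, draw]
LT 90: heading 0 -> 90
LT 90: heading 90 -> 180
FD 5: (20,0) -> (15,0) [heading=180, draw]
Final: pos=(15,0), heading=180, 3 segment(s) drawn

Segment lengths:
  seg 1: (0,0) -> (5,0), length = 5
  seg 2: (5,0) -> (20,0), length = 15
  seg 3: (20,0) -> (15,0), length = 5
Total = 25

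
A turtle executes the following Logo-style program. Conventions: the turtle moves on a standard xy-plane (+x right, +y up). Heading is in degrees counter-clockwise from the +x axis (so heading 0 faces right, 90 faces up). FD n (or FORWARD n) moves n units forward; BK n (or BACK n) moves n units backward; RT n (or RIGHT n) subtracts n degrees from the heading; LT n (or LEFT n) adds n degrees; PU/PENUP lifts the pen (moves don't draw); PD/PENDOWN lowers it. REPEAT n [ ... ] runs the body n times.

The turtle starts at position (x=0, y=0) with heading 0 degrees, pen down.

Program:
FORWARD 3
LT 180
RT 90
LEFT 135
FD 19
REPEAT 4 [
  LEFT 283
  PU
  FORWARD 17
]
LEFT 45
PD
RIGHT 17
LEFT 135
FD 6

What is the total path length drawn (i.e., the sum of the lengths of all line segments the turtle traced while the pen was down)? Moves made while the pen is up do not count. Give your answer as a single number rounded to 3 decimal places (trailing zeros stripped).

Executing turtle program step by step:
Start: pos=(0,0), heading=0, pen down
FD 3: (0,0) -> (3,0) [heading=0, draw]
LT 180: heading 0 -> 180
RT 90: heading 180 -> 90
LT 135: heading 90 -> 225
FD 19: (3,0) -> (-10.435,-13.435) [heading=225, draw]
REPEAT 4 [
  -- iteration 1/4 --
  LT 283: heading 225 -> 148
  PU: pen up
  FD 17: (-10.435,-13.435) -> (-24.852,-4.426) [heading=148, move]
  -- iteration 2/4 --
  LT 283: heading 148 -> 71
  PU: pen up
  FD 17: (-24.852,-4.426) -> (-19.317,11.647) [heading=71, move]
  -- iteration 3/4 --
  LT 283: heading 71 -> 354
  PU: pen up
  FD 17: (-19.317,11.647) -> (-2.41,9.87) [heading=354, move]
  -- iteration 4/4 --
  LT 283: heading 354 -> 277
  PU: pen up
  FD 17: (-2.41,9.87) -> (-0.339,-7.003) [heading=277, move]
]
LT 45: heading 277 -> 322
PD: pen down
RT 17: heading 322 -> 305
LT 135: heading 305 -> 80
FD 6: (-0.339,-7.003) -> (0.703,-1.094) [heading=80, draw]
Final: pos=(0.703,-1.094), heading=80, 3 segment(s) drawn

Segment lengths:
  seg 1: (0,0) -> (3,0), length = 3
  seg 2: (3,0) -> (-10.435,-13.435), length = 19
  seg 3: (-0.339,-7.003) -> (0.703,-1.094), length = 6
Total = 28

Answer: 28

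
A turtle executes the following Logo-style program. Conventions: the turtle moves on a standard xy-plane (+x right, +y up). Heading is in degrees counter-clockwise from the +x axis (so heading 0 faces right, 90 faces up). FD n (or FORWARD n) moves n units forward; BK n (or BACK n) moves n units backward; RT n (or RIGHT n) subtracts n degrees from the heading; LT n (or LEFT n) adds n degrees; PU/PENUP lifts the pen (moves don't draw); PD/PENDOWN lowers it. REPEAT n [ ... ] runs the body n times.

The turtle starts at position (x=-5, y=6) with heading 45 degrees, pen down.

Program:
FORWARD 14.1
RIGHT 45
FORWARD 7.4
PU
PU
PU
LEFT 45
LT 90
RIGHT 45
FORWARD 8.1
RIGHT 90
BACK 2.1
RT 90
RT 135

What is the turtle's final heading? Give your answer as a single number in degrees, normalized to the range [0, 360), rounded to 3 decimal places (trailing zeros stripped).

Answer: 135

Derivation:
Executing turtle program step by step:
Start: pos=(-5,6), heading=45, pen down
FD 14.1: (-5,6) -> (4.97,15.97) [heading=45, draw]
RT 45: heading 45 -> 0
FD 7.4: (4.97,15.97) -> (12.37,15.97) [heading=0, draw]
PU: pen up
PU: pen up
PU: pen up
LT 45: heading 0 -> 45
LT 90: heading 45 -> 135
RT 45: heading 135 -> 90
FD 8.1: (12.37,15.97) -> (12.37,24.07) [heading=90, move]
RT 90: heading 90 -> 0
BK 2.1: (12.37,24.07) -> (10.27,24.07) [heading=0, move]
RT 90: heading 0 -> 270
RT 135: heading 270 -> 135
Final: pos=(10.27,24.07), heading=135, 2 segment(s) drawn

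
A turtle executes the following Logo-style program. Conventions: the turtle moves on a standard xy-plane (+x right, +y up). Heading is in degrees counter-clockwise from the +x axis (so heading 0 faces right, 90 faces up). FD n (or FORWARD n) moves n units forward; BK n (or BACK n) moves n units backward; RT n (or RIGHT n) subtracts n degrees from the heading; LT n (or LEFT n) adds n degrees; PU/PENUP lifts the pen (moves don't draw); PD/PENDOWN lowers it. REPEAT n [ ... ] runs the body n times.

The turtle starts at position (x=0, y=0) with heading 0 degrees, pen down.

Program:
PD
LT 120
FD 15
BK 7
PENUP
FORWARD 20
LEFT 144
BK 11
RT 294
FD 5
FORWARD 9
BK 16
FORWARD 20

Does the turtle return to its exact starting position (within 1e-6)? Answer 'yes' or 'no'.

Executing turtle program step by step:
Start: pos=(0,0), heading=0, pen down
PD: pen down
LT 120: heading 0 -> 120
FD 15: (0,0) -> (-7.5,12.99) [heading=120, draw]
BK 7: (-7.5,12.99) -> (-4,6.928) [heading=120, draw]
PU: pen up
FD 20: (-4,6.928) -> (-14,24.249) [heading=120, move]
LT 144: heading 120 -> 264
BK 11: (-14,24.249) -> (-12.85,35.188) [heading=264, move]
RT 294: heading 264 -> 330
FD 5: (-12.85,35.188) -> (-8.52,32.688) [heading=330, move]
FD 9: (-8.52,32.688) -> (-0.726,28.188) [heading=330, move]
BK 16: (-0.726,28.188) -> (-14.582,36.188) [heading=330, move]
FD 20: (-14.582,36.188) -> (2.738,26.188) [heading=330, move]
Final: pos=(2.738,26.188), heading=330, 2 segment(s) drawn

Start position: (0, 0)
Final position: (2.738, 26.188)
Distance = 26.331; >= 1e-6 -> NOT closed

Answer: no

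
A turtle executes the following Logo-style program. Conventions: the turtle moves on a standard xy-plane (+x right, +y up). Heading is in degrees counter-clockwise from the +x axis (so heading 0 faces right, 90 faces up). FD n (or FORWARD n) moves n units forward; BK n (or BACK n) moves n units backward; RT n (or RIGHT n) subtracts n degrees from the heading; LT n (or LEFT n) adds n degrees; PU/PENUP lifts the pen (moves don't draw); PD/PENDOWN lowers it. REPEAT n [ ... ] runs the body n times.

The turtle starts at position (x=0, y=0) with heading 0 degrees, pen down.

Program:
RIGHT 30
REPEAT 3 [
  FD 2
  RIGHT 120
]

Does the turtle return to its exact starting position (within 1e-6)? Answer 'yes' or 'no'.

Executing turtle program step by step:
Start: pos=(0,0), heading=0, pen down
RT 30: heading 0 -> 330
REPEAT 3 [
  -- iteration 1/3 --
  FD 2: (0,0) -> (1.732,-1) [heading=330, draw]
  RT 120: heading 330 -> 210
  -- iteration 2/3 --
  FD 2: (1.732,-1) -> (0,-2) [heading=210, draw]
  RT 120: heading 210 -> 90
  -- iteration 3/3 --
  FD 2: (0,-2) -> (0,0) [heading=90, draw]
  RT 120: heading 90 -> 330
]
Final: pos=(0,0), heading=330, 3 segment(s) drawn

Start position: (0, 0)
Final position: (0, 0)
Distance = 0; < 1e-6 -> CLOSED

Answer: yes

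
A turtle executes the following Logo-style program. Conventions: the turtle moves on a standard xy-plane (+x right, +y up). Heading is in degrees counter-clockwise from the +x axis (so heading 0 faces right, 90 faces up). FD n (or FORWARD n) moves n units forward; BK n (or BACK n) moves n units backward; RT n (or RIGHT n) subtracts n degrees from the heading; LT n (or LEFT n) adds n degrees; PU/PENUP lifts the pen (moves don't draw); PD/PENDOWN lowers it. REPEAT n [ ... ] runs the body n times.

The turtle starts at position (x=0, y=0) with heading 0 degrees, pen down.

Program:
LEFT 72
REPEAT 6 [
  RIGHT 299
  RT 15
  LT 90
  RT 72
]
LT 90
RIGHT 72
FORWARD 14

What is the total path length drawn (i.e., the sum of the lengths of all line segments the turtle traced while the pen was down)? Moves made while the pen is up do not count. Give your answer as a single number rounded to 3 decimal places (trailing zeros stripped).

Answer: 14

Derivation:
Executing turtle program step by step:
Start: pos=(0,0), heading=0, pen down
LT 72: heading 0 -> 72
REPEAT 6 [
  -- iteration 1/6 --
  RT 299: heading 72 -> 133
  RT 15: heading 133 -> 118
  LT 90: heading 118 -> 208
  RT 72: heading 208 -> 136
  -- iteration 2/6 --
  RT 299: heading 136 -> 197
  RT 15: heading 197 -> 182
  LT 90: heading 182 -> 272
  RT 72: heading 272 -> 200
  -- iteration 3/6 --
  RT 299: heading 200 -> 261
  RT 15: heading 261 -> 246
  LT 90: heading 246 -> 336
  RT 72: heading 336 -> 264
  -- iteration 4/6 --
  RT 299: heading 264 -> 325
  RT 15: heading 325 -> 310
  LT 90: heading 310 -> 40
  RT 72: heading 40 -> 328
  -- iteration 5/6 --
  RT 299: heading 328 -> 29
  RT 15: heading 29 -> 14
  LT 90: heading 14 -> 104
  RT 72: heading 104 -> 32
  -- iteration 6/6 --
  RT 299: heading 32 -> 93
  RT 15: heading 93 -> 78
  LT 90: heading 78 -> 168
  RT 72: heading 168 -> 96
]
LT 90: heading 96 -> 186
RT 72: heading 186 -> 114
FD 14: (0,0) -> (-5.694,12.79) [heading=114, draw]
Final: pos=(-5.694,12.79), heading=114, 1 segment(s) drawn

Segment lengths:
  seg 1: (0,0) -> (-5.694,12.79), length = 14
Total = 14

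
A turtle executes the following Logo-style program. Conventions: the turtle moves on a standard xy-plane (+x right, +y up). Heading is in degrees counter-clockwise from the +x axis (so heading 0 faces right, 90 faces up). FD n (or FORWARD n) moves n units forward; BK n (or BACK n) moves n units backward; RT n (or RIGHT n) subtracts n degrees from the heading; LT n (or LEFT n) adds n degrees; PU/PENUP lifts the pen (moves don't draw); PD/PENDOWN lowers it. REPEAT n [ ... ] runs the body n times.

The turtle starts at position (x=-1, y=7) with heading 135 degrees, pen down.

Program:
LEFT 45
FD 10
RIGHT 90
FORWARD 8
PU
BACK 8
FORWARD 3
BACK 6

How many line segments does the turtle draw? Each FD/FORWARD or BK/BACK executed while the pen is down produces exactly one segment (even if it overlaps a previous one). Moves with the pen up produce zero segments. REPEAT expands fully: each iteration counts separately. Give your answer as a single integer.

Answer: 2

Derivation:
Executing turtle program step by step:
Start: pos=(-1,7), heading=135, pen down
LT 45: heading 135 -> 180
FD 10: (-1,7) -> (-11,7) [heading=180, draw]
RT 90: heading 180 -> 90
FD 8: (-11,7) -> (-11,15) [heading=90, draw]
PU: pen up
BK 8: (-11,15) -> (-11,7) [heading=90, move]
FD 3: (-11,7) -> (-11,10) [heading=90, move]
BK 6: (-11,10) -> (-11,4) [heading=90, move]
Final: pos=(-11,4), heading=90, 2 segment(s) drawn
Segments drawn: 2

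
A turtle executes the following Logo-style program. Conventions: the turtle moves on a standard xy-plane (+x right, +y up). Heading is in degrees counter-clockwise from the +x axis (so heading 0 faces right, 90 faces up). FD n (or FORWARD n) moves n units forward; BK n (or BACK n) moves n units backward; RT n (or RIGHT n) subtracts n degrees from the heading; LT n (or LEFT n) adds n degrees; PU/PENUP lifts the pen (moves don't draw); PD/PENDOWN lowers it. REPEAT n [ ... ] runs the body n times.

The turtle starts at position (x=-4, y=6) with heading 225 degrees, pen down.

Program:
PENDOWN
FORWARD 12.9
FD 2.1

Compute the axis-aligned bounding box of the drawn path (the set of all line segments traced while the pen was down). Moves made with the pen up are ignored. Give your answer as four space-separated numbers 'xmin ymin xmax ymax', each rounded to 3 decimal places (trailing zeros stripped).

Executing turtle program step by step:
Start: pos=(-4,6), heading=225, pen down
PD: pen down
FD 12.9: (-4,6) -> (-13.122,-3.122) [heading=225, draw]
FD 2.1: (-13.122,-3.122) -> (-14.607,-4.607) [heading=225, draw]
Final: pos=(-14.607,-4.607), heading=225, 2 segment(s) drawn

Segment endpoints: x in {-14.607, -13.122, -4}, y in {-4.607, -3.122, 6}
xmin=-14.607, ymin=-4.607, xmax=-4, ymax=6

Answer: -14.607 -4.607 -4 6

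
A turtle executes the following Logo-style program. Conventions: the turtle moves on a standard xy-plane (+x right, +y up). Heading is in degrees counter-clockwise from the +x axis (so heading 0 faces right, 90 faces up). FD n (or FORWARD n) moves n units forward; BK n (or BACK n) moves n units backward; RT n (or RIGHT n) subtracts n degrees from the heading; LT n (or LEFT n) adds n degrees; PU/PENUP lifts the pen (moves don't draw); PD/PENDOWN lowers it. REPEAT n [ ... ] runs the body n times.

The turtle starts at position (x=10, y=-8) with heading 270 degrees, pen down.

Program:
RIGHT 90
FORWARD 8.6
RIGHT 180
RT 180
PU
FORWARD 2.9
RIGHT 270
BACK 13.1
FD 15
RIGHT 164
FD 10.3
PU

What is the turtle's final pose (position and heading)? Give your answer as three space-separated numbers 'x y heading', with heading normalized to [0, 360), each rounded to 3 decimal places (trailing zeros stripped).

Executing turtle program step by step:
Start: pos=(10,-8), heading=270, pen down
RT 90: heading 270 -> 180
FD 8.6: (10,-8) -> (1.4,-8) [heading=180, draw]
RT 180: heading 180 -> 0
RT 180: heading 0 -> 180
PU: pen up
FD 2.9: (1.4,-8) -> (-1.5,-8) [heading=180, move]
RT 270: heading 180 -> 270
BK 13.1: (-1.5,-8) -> (-1.5,5.1) [heading=270, move]
FD 15: (-1.5,5.1) -> (-1.5,-9.9) [heading=270, move]
RT 164: heading 270 -> 106
FD 10.3: (-1.5,-9.9) -> (-4.339,0.001) [heading=106, move]
PU: pen up
Final: pos=(-4.339,0.001), heading=106, 1 segment(s) drawn

Answer: -4.339 0.001 106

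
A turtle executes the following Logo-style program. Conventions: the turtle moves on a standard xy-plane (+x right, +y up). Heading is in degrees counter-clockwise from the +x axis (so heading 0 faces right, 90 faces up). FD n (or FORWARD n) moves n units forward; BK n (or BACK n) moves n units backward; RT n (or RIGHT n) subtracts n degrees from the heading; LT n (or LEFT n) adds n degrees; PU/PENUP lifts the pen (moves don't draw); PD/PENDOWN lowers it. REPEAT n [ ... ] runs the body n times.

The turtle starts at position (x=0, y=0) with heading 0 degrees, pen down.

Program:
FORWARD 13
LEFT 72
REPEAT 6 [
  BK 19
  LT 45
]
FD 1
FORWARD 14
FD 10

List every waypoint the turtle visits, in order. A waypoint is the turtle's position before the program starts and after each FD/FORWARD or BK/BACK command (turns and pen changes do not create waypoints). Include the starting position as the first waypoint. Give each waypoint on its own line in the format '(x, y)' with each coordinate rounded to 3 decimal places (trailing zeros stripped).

Answer: (0, 0)
(13, 0)
(7.129, -18.07)
(15.754, -34.999)
(33.825, -40.871)
(50.754, -32.245)
(56.625, -14.175)
(47.999, 2.754)
(48.95, 2.445)
(62.265, -1.881)
(71.776, -4.971)

Derivation:
Executing turtle program step by step:
Start: pos=(0,0), heading=0, pen down
FD 13: (0,0) -> (13,0) [heading=0, draw]
LT 72: heading 0 -> 72
REPEAT 6 [
  -- iteration 1/6 --
  BK 19: (13,0) -> (7.129,-18.07) [heading=72, draw]
  LT 45: heading 72 -> 117
  -- iteration 2/6 --
  BK 19: (7.129,-18.07) -> (15.754,-34.999) [heading=117, draw]
  LT 45: heading 117 -> 162
  -- iteration 3/6 --
  BK 19: (15.754,-34.999) -> (33.825,-40.871) [heading=162, draw]
  LT 45: heading 162 -> 207
  -- iteration 4/6 --
  BK 19: (33.825,-40.871) -> (50.754,-32.245) [heading=207, draw]
  LT 45: heading 207 -> 252
  -- iteration 5/6 --
  BK 19: (50.754,-32.245) -> (56.625,-14.175) [heading=252, draw]
  LT 45: heading 252 -> 297
  -- iteration 6/6 --
  BK 19: (56.625,-14.175) -> (47.999,2.754) [heading=297, draw]
  LT 45: heading 297 -> 342
]
FD 1: (47.999,2.754) -> (48.95,2.445) [heading=342, draw]
FD 14: (48.95,2.445) -> (62.265,-1.881) [heading=342, draw]
FD 10: (62.265,-1.881) -> (71.776,-4.971) [heading=342, draw]
Final: pos=(71.776,-4.971), heading=342, 10 segment(s) drawn
Waypoints (11 total):
(0, 0)
(13, 0)
(7.129, -18.07)
(15.754, -34.999)
(33.825, -40.871)
(50.754, -32.245)
(56.625, -14.175)
(47.999, 2.754)
(48.95, 2.445)
(62.265, -1.881)
(71.776, -4.971)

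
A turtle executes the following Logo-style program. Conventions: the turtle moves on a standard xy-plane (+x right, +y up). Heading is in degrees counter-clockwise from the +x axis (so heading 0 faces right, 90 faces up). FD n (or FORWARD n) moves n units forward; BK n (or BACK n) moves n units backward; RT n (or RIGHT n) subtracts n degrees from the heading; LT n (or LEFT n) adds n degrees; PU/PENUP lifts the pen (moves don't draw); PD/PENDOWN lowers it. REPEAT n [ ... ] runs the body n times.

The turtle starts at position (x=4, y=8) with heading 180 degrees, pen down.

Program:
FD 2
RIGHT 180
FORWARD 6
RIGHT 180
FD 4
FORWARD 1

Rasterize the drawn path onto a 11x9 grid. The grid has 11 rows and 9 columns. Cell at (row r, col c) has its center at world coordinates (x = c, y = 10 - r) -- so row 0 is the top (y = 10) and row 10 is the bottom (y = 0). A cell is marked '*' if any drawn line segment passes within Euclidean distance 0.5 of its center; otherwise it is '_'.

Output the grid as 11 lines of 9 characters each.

Answer: _________
_________
__*******
_________
_________
_________
_________
_________
_________
_________
_________

Derivation:
Segment 0: (4,8) -> (2,8)
Segment 1: (2,8) -> (8,8)
Segment 2: (8,8) -> (4,8)
Segment 3: (4,8) -> (3,8)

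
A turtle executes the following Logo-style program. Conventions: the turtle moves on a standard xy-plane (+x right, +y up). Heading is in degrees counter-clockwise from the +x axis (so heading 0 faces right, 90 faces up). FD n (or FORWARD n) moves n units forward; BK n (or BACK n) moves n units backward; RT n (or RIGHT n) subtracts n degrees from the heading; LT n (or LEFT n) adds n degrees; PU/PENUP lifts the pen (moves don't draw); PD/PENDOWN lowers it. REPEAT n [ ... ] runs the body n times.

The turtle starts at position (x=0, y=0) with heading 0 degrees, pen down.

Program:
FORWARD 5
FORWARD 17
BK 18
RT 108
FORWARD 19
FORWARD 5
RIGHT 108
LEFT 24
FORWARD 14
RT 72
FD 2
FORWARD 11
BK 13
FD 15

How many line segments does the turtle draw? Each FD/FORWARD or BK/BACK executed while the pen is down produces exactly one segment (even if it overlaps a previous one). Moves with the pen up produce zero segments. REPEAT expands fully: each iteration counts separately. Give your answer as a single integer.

Executing turtle program step by step:
Start: pos=(0,0), heading=0, pen down
FD 5: (0,0) -> (5,0) [heading=0, draw]
FD 17: (5,0) -> (22,0) [heading=0, draw]
BK 18: (22,0) -> (4,0) [heading=0, draw]
RT 108: heading 0 -> 252
FD 19: (4,0) -> (-1.871,-18.07) [heading=252, draw]
FD 5: (-1.871,-18.07) -> (-3.416,-22.825) [heading=252, draw]
RT 108: heading 252 -> 144
LT 24: heading 144 -> 168
FD 14: (-3.416,-22.825) -> (-17.11,-19.915) [heading=168, draw]
RT 72: heading 168 -> 96
FD 2: (-17.11,-19.915) -> (-17.32,-17.926) [heading=96, draw]
FD 11: (-17.32,-17.926) -> (-18.469,-6.986) [heading=96, draw]
BK 13: (-18.469,-6.986) -> (-17.11,-19.915) [heading=96, draw]
FD 15: (-17.11,-19.915) -> (-18.678,-4.997) [heading=96, draw]
Final: pos=(-18.678,-4.997), heading=96, 10 segment(s) drawn
Segments drawn: 10

Answer: 10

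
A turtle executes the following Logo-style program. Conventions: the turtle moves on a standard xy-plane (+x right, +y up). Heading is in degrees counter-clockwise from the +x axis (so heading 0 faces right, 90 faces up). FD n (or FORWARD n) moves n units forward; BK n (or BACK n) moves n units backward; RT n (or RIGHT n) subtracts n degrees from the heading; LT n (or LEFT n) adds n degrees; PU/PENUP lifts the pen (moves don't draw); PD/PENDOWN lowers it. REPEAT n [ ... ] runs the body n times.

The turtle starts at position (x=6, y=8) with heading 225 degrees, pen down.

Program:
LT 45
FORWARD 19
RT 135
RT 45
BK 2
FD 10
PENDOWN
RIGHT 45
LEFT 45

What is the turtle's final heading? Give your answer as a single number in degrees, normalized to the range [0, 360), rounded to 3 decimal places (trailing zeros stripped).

Executing turtle program step by step:
Start: pos=(6,8), heading=225, pen down
LT 45: heading 225 -> 270
FD 19: (6,8) -> (6,-11) [heading=270, draw]
RT 135: heading 270 -> 135
RT 45: heading 135 -> 90
BK 2: (6,-11) -> (6,-13) [heading=90, draw]
FD 10: (6,-13) -> (6,-3) [heading=90, draw]
PD: pen down
RT 45: heading 90 -> 45
LT 45: heading 45 -> 90
Final: pos=(6,-3), heading=90, 3 segment(s) drawn

Answer: 90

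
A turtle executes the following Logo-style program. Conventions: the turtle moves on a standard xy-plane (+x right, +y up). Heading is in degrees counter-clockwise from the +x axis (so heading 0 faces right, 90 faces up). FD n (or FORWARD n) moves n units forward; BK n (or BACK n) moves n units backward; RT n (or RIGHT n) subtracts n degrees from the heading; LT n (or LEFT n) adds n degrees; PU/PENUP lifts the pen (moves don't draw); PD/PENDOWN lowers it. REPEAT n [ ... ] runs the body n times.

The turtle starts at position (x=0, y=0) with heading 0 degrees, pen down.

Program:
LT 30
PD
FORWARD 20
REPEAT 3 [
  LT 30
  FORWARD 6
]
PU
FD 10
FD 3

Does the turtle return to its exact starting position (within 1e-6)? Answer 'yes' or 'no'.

Executing turtle program step by step:
Start: pos=(0,0), heading=0, pen down
LT 30: heading 0 -> 30
PD: pen down
FD 20: (0,0) -> (17.321,10) [heading=30, draw]
REPEAT 3 [
  -- iteration 1/3 --
  LT 30: heading 30 -> 60
  FD 6: (17.321,10) -> (20.321,15.196) [heading=60, draw]
  -- iteration 2/3 --
  LT 30: heading 60 -> 90
  FD 6: (20.321,15.196) -> (20.321,21.196) [heading=90, draw]
  -- iteration 3/3 --
  LT 30: heading 90 -> 120
  FD 6: (20.321,21.196) -> (17.321,26.392) [heading=120, draw]
]
PU: pen up
FD 10: (17.321,26.392) -> (12.321,35.053) [heading=120, move]
FD 3: (12.321,35.053) -> (10.821,37.651) [heading=120, move]
Final: pos=(10.821,37.651), heading=120, 4 segment(s) drawn

Start position: (0, 0)
Final position: (10.821, 37.651)
Distance = 39.175; >= 1e-6 -> NOT closed

Answer: no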